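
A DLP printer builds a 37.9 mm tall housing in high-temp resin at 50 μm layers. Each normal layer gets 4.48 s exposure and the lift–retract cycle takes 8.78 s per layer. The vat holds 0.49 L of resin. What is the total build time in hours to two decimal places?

Number of layers: 37.9 / 0.05 → 758 (rounded up).
Each layer takes: 4.48 + 8.78 → 13.26 s.
Total = 758 × 13.26 = 10051.08 s = 2.79 hours.

2.79 hours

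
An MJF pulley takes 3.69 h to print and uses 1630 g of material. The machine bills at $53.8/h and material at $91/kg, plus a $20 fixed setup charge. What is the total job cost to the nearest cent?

$366.85

Machine-time cost = 53.8 × 3.69 = $198.522.
Material cost = 91 × 1630/1000, so $148.33.
Total = 198.522 + 148.33 + 20 = 366.852 ≈ $366.85.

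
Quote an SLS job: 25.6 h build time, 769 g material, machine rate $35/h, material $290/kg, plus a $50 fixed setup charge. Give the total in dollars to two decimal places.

$1169.01

Time charge = 35 × 25.6 = $896.00.
Feedstock cost: 290 × 769/1000 → $223.01.
Total = 896.00 + 223.01 + 50 = $1169.01.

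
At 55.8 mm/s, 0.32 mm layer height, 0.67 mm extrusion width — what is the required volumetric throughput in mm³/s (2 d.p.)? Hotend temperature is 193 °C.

11.96

Bead cross-section = 0.32 × 0.67 = 0.2144 mm².
Volumetric flow = 55.8 × 0.2144 = 11.96 mm³/s.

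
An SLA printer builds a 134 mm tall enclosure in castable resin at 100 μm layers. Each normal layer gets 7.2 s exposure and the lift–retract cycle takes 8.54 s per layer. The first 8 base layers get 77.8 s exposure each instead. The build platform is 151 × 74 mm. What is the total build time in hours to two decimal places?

Number of layers: 134 / 0.1 → 1340 (rounded up).
Bottom layers = 8 × (77.8 + 8.54), so 690.72 s.
Regular layers = 1332 × (7.2 + 8.54) = 20965.68 s.
Sum: 690.72 + 20965.68 = 21656.4 s → 6.02 hours.

6.02 hours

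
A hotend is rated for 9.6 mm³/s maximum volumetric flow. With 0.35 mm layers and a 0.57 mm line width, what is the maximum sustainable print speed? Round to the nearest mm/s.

48 mm/s

Bead cross-section: 0.35 × 0.57 → 0.1995 mm².
Max speed = 9.6 / 0.1995 = 48.12 ≈ 48 mm/s.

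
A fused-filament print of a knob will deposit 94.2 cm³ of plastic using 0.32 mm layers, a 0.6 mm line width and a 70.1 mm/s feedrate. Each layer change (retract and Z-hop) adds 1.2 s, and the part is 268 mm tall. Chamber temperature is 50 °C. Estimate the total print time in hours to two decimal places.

2.22 hours

Extrusion cross-section: 0.32 × 0.6 → 0.192 mm².
Path length: 94200 mm³ / 0.192 mm² → 490625 mm.
Time extruding = 490625 / 70.1, so 6998.9 s.
Layers = ⌈268/0.32⌉ = 838.
Layer-change overhead: 838 × 1.2 → 1005.6 s.
Total = 6998.9 + 1005.6 = 8004.5 s = 2.22 hours.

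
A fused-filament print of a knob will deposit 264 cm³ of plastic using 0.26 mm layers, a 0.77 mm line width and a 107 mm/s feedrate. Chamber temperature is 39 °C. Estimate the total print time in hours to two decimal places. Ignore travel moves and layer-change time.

Bead cross-section: 0.26 × 0.77 → 0.2002 mm².
Total extruded path = 264000/0.2002 = 1318681.3 mm.
Extrusion time = 1318681.3 / 107 = 12324.1 s.
In the requested units: 12324.1 s = 3.42 hours.

3.42 hours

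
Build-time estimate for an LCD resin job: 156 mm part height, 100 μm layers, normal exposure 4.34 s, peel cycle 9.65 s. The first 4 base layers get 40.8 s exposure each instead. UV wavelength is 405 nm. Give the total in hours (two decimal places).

Layers = ⌈156/0.1⌉ = 1560.
Bottom layers = 4 × (40.8 + 9.65) = 201.8 s.
Normal layers: 1556 × (4.34 + 9.65) → 21768.44 s.
Sum: 201.8 + 21768.44 = 21970.24 s → 6.10 hours.

6.10 hours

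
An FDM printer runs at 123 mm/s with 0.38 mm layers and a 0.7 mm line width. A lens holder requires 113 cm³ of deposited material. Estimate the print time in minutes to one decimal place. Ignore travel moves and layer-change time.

57.6 minutes

Bead cross-section = 0.38 × 0.7 = 0.266 mm².
Total extruded path = 113000/0.266 = 424812 mm.
Extrusion time = 424812 / 123 = 3453.8 s.
That's 3453.8 s → 57.6 minutes.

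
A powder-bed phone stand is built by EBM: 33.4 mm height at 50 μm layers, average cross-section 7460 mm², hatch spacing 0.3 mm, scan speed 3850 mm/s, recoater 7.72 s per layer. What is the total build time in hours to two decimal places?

2.63 hours

Layer count = ceil(33.4 / 0.05) = 668.
Hatch length per layer = 7460 / 0.3 = 24866.7 mm.
Scan time per layer: 24866.7 / 3850 → 6.4589 s.
Time per layer: 6.4589 + 7.72 → 14.1789 s.
Total: 668 × 14.1789 s = 9471.5052 s → 2.63 hours.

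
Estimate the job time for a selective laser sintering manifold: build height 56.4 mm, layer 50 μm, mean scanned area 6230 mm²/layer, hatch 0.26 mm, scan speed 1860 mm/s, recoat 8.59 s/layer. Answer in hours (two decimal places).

Number of layers: 56.4 / 0.05 → 1128 (rounded up).
Scan path per layer = 6230 / 0.26, so 23961.5 mm.
Per-layer scan time = 23961.5 / 1860 = 12.8825 s.
Layer cycle = 12.8825 + 8.59 = 21.4725 s.
1128 layers × 21.4725 s/layer = 24220.98 s, i.e. 6.73 hours.

6.73 hours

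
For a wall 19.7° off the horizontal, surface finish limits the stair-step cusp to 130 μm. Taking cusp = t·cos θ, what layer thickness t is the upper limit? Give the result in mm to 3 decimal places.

t = h_c / cos θ = 0.13 / 0.9415 = 0.138 mm.

0.138 mm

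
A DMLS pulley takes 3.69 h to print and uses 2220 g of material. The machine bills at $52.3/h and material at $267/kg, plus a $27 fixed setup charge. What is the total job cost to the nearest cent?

$812.73

Machine cost: 52.3 × 3.69 → $192.987.
Material cost = 267 × 2220/1000 = $592.74.
Adding setup: 192.987 + 592.74 + 27 → 812.727 ≈ $812.73.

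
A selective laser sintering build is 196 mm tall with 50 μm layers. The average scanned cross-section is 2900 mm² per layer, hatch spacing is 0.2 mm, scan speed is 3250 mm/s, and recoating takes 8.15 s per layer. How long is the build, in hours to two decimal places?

13.73 hours

Layers = ⌈196/0.05⌉ = 3920.
Scan path per layer = 2900 / 0.2 = 14500 mm.
Per-layer scan time = 14500 / 3250, so 4.4615 s.
Per-layer time = 4.4615 + 8.15, so 12.6115 s.
Total: 3920 × 12.6115 s = 49437.08 s → 13.73 hours.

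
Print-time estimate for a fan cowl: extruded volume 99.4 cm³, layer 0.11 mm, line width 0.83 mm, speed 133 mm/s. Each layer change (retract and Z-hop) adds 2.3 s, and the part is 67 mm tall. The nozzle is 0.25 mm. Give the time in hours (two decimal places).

Extrusion cross-section = 0.11 × 0.83, so 0.0913 mm².
Toolpath length = 99.4 cm³ / 0.0913 mm² = 99400 / 0.0913 = 1088718.5 mm.
Print-move time = 1088718.5 / 133 = 8185.9 s.
Layer count = ceil(67 / 0.11) = 610.
Layer-change overhead: 610 × 2.3 → 1403 s.
Altogether 8185.9 + 1403 = 9588.9 s, i.e. 2.66 hours.

2.66 hours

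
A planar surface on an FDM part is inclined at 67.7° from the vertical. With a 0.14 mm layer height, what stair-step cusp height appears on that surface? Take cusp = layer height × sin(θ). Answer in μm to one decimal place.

129.5 μm

sin(67.7°) = 0.9252, so cusp = 0.14 × 0.9252 = 0.129528 mm → 129.5 μm.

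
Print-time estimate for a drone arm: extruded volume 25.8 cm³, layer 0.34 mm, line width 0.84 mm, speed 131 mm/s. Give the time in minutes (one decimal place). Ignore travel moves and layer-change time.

Bead cross-section: 0.34 × 0.84 → 0.2856 mm².
Total extruded path = 25800/0.2856 = 90336.1 mm.
Time extruding: 90336.1 / 131 → 689.6 s.
Converting: 689.6 s = 11.5 minutes.

11.5 minutes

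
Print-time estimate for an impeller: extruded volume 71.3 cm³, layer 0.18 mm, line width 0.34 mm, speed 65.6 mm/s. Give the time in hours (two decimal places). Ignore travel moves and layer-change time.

Line area: 0.18 × 0.34 → 0.0612 mm².
Path length: 71300 mm³ / 0.0612 mm² → 1165032.7 mm.
Time extruding: 1165032.7 / 65.6 → 17759.6 s.
In the requested units: 17759.6 s = 4.93 hours.

4.93 hours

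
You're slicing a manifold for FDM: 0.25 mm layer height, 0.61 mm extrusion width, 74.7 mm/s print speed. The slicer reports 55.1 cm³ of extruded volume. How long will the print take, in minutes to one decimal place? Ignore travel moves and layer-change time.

Bead cross-section = 0.25 × 0.61, so 0.1525 mm².
Path length: 55100 mm³ / 0.1525 mm² → 361311.5 mm.
Print-move time = 361311.5 / 74.7, so 4836.8 s.
That's 4836.8 s → 80.6 minutes.

80.6 minutes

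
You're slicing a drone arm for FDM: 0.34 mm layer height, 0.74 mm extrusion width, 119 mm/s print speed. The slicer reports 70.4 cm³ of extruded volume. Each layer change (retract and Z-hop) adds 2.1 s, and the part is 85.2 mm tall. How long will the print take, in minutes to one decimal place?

Bead cross-section: 0.34 × 0.74 → 0.2516 mm².
Total extruded path = 70400/0.2516 = 279809.2 mm.
Extrusion time = 279809.2 / 119, so 2351.3 s.
Layers = ⌈85.2/0.34⌉ = 251.
Z-hop total: 251 × 2.1 → 527.1 s.
Altogether 2351.3 + 527.1 = 2878.4 s, i.e. 48.0 minutes.

48.0 minutes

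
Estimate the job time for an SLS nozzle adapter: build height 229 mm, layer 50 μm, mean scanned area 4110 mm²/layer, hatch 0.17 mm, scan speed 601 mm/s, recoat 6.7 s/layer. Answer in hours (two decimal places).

59.70 hours

Number of layers: 229 / 0.05 → 4580 (rounded up).
Per-layer scan distance = 4110 / 0.17, so 24176.5 mm.
Laser time per layer = 24176.5 / 601 = 40.2271 s.
Time per layer = 40.2271 + 6.7 = 46.9271 s.
Total: 4580 × 46.9271 s = 214926.118 s → 59.70 hours.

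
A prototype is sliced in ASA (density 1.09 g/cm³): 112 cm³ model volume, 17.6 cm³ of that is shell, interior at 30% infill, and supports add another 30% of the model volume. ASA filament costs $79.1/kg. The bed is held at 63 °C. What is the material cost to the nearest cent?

$6.86

Infill region: 112 − 17.6 → 94.4 cm³.
Infill deposited: 0.30 × 94.4 → 28.32 cm³.
Support: 0.30 × 112 → 33.6 cm³.
Deposited volume = 17.6 + 28.32 + 33.6 = 79.52 cm³.
Mass = 79.52 × 1.09 = 86.6768 g.
Cost = 86.6768 g / 1000 × $79.1/kg = $6.86.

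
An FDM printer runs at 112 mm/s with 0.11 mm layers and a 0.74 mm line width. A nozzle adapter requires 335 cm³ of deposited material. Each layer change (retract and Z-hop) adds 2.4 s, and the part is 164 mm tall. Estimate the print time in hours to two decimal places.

Line area = 0.11 × 0.74 = 0.0814 mm².
Toolpath length = 335 cm³ / 0.0814 mm² = 335000 / 0.0814 = 4115479.1 mm.
Extrusion time = 4115479.1 / 112 = 36745.3 s.
Layers = ⌈164/0.11⌉ = 1491.
Z-hop total = 1491 × 2.4 = 3578.4 s.
Altogether 36745.3 + 3578.4 = 40323.7 s, i.e. 11.20 hours.

11.20 hours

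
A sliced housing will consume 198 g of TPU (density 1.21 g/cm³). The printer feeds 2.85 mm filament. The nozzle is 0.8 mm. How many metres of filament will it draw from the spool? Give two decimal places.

Volume = 198 g / 1.21 g·cm⁻³ = 163.6364 cm³ = 163636.4 mm³.
Cross-section of 2.85 mm filament: π·(2.85/2)² = 6.3794 mm².
L = V/A = 163636.4/6.3794 = 25650.75 mm → 25.65 m.

25.65 m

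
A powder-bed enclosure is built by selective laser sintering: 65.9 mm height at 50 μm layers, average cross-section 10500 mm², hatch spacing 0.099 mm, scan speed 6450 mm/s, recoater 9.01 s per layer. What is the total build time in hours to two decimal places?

9.32 hours

Layer count = ceil(65.9 / 0.05) = 1318.
Scan path per layer = 10500 / 0.099, so 106060.6 mm.
Scan time per layer = 106060.6 / 6450 = 16.4435 s.
Time per layer: 16.4435 + 9.01 → 25.4535 s.
1318 layers × 25.4535 s/layer = 33547.713 s, i.e. 9.32 hours.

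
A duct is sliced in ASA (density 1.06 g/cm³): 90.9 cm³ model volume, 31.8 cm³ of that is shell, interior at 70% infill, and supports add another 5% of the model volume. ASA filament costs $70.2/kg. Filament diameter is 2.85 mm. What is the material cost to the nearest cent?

Interior volume = 90.9 − 31.8 = 59.1 cm³.
Infill deposited = 0.70 × 59.1, so 41.37 cm³.
Support = 0.05 × 90.9 = 4.545 cm³.
Deposited volume: 31.8 + 41.37 + 4.545 → 77.715 cm³.
Mass = 77.715 × 1.06, so 82.3779 g.
At $70.2/kg: 82.3779/1000 × 70.2 = $5.78.

$5.78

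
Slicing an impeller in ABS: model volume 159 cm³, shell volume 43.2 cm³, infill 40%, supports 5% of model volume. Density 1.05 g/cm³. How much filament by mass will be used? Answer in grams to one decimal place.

Interior volume = 159 − 43.2, so 115.8 cm³.
Deposited infill = 0.40 × 115.8 = 46.32 cm³.
Support: 0.05 × 159 → 7.95 cm³.
Total printed volume = 43.2 + 46.32 + 7.95, so 97.47 cm³.
Mass = 97.47 × 1.05 = 102.3435 g.

102.3 g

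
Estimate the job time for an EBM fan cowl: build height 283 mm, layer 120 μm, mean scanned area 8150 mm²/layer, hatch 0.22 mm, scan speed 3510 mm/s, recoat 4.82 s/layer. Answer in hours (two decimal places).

10.07 hours

Number of layers: 283 / 0.12 → 2359 (rounded up).
Scan path per layer: 8150 / 0.22 → 37045.5 mm.
Beam time per layer = 37045.5 / 3510, so 10.5543 s.
Per-layer time = 10.5543 + 4.82, so 15.3743 s.
2359 layers × 15.3743 s/layer = 36267.9737 s, i.e. 10.07 hours.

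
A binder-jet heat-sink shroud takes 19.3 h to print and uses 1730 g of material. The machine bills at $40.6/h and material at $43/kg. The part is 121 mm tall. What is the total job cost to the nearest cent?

$857.97

Machine cost = 40.6 × 19.3 = $783.58.
Material cost = 43 × 1730/1000 = $74.39.
Job cost: 783.58 + 74.39 = $857.97.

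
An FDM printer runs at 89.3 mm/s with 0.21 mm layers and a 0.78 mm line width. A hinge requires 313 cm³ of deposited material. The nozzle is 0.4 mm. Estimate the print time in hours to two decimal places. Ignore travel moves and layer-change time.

Line area = 0.21 × 0.78 = 0.1638 mm².
Path length: 313000 mm³ / 0.1638 mm² → 1910866.9 mm.
Print-move time = 1910866.9 / 89.3, so 21398.3 s.
21398.3 s = 5.94 hours.

5.94 hours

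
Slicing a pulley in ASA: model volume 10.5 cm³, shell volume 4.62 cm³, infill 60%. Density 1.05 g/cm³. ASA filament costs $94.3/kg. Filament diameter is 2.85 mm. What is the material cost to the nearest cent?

$0.81

Infill region = 10.5 − 4.62, so 5.88 cm³.
Deposited infill = 0.60 × 5.88, so 3.528 cm³.
Deposited volume = 4.62 + 3.528, so 8.148 cm³.
Mass = 8.148 × 1.05, so 8.5554 g.
Cost = 8.5554 g / 1000 × $94.3/kg = $0.81.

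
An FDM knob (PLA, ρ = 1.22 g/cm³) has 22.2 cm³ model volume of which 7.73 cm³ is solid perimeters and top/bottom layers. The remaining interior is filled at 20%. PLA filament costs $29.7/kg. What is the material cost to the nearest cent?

$0.38

Interior volume = 22.2 − 7.73 = 14.47 cm³.
Infill deposited: 0.20 × 14.47 → 2.894 cm³.
Deposited volume = 7.73 + 2.894 = 10.624 cm³.
Mass = 10.624 × 1.22, so 12.96128 g.
Cost = 12.96128 g / 1000 × $29.7/kg = $0.38.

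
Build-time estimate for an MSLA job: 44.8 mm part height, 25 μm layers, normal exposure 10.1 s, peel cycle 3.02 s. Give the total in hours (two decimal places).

6.53 hours

Number of layers: 44.8 / 0.025 → 1792 (rounded up).
Each layer takes = 10.1 + 3.02 = 13.12 s.
Build time: 1792 × 13.12 s = 23511.04 s, i.e. 6.53 hours.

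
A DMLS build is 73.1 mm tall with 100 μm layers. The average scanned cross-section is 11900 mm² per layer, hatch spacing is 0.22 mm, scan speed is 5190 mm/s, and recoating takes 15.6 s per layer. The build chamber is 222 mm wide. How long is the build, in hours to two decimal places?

Number of layers: 73.1 / 0.1 → 731 (rounded up).
Per-layer scan distance: 11900 / 0.22 → 54090.9 mm.
Laser time per layer = 54090.9 / 5190 = 10.4221 s.
Time per layer = 10.4221 + 15.6, so 26.0221 s.
Build time = 731 × 26.0221 = 19022.1551 s = 5.28 hours.

5.28 hours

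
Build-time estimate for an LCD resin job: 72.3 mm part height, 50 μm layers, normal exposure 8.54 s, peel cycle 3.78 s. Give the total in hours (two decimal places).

Layer count = ceil(72.3 / 0.05) = 1446.
Cycle time = 8.54 + 3.78, so 12.32 s.
Total = 1446 × 12.32 = 17814.72 s = 4.95 hours.

4.95 hours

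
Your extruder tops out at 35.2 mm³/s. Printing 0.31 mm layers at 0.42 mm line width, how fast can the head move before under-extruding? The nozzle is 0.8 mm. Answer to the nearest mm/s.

Bead cross-section: 0.31 × 0.42 → 0.1302 mm².
Max speed = 35.2 / 0.1302 = 270.35 ≈ 270 mm/s.

270 mm/s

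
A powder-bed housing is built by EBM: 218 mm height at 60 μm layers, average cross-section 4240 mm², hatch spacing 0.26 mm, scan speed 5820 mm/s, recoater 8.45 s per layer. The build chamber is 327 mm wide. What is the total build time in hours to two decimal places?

11.36 hours

Number of layers: 218 / 0.06 → 3634 (rounded up).
Scan path per layer = 4240 / 0.26 = 16307.7 mm.
Scan time per layer = 16307.7 / 5820 = 2.802 s.
Time per layer = 2.802 + 8.45, so 11.252 s.
3634 layers × 11.252 s/layer = 40889.768 s, i.e. 11.36 hours.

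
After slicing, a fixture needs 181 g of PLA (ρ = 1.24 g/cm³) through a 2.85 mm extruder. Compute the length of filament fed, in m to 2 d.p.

Extruded volume: 181/1.24 = 145.9677 cm³ (145967.7 mm³).
Filament cross-section = π × (2.85/2)² = 6.3794 mm².
Length = 145967.7 / 6.3794 = 22881.1 mm = 22.88 m.

22.88 m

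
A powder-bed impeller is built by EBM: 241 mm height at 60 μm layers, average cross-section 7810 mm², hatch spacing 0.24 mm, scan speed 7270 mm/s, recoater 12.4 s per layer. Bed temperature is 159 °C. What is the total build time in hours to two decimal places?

Layer count = ceil(241 / 0.06) = 4017.
Scan path per layer = 7810 / 0.24 = 32541.7 mm.
Beam time per layer: 32541.7 / 7270 → 4.4762 s.
Time per layer = 4.4762 + 12.4 = 16.8762 s.
Total: 4017 × 16.8762 s = 67791.6954 s → 18.83 hours.

18.83 hours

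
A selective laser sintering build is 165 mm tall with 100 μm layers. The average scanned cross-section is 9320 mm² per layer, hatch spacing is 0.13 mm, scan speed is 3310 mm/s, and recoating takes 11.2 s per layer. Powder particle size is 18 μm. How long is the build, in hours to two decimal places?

Layers = ⌈165/0.1⌉ = 1650.
Scan path per layer = 9320 / 0.13, so 71692.3 mm.
Laser time per layer = 71692.3 / 3310, so 21.6593 s.
Time per layer = 21.6593 + 11.2 = 32.8593 s.
1650 layers × 32.8593 s/layer = 54217.845 s, i.e. 15.06 hours.

15.06 hours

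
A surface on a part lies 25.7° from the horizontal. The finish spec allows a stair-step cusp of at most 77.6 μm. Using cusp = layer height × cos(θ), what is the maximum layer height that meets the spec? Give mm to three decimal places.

0.086 mm

t = h_c / cos θ = 0.0776 / 0.9011 = 0.086 mm.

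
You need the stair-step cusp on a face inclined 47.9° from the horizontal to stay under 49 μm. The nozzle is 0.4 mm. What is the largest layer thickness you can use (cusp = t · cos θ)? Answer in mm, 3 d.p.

Layer height = cusp / cos(47.9°) = 0.049 / 0.6704 = 0.073 mm.

0.073 mm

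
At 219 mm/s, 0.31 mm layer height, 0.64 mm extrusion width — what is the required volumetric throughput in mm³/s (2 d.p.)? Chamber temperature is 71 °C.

Bead cross-section = 0.31 × 0.64, so 0.1984 mm².
Q = v·A = 219 × 0.1984 = 43.45 mm³/s.

43.45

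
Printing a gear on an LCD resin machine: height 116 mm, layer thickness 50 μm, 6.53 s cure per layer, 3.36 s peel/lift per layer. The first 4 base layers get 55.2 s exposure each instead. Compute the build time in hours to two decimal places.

Layer count = ceil(116 / 0.05) = 2320.
Bottom layers: 4 × (55.2 + 3.36) → 234.24 s.
Remaining layers: 2316 × (6.53 + 3.36) → 22905.24 s.
Sum: 234.24 + 22905.24 = 23139.48 s → 6.43 hours.

6.43 hours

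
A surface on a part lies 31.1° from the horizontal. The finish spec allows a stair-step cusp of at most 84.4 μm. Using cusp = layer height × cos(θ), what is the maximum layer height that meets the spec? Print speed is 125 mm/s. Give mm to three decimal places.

0.099 mm

cos(31.1°) = 0.8563; t_max = 0.0844/0.8563 = 0.099 mm.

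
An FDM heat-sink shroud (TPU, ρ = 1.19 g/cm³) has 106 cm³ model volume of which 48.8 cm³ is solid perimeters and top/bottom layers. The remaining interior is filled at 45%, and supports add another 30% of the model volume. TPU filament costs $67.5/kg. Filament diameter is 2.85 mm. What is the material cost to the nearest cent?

$8.54

Interior volume = 106 − 48.8, so 57.2 cm³.
Deposited infill = 0.45 × 57.2 = 25.74 cm³.
Support = 0.30 × 106, so 31.8 cm³.
Total extruded: 48.8 + 25.74 + 31.8 → 106.34 cm³.
Mass = 106.34 × 1.19, so 126.5446 g.
At $67.5/kg: 126.5446/1000 × 67.5 = $8.54.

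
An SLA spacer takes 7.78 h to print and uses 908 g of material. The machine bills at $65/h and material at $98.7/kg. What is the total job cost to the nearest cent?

Machine cost = 65 × 7.78 = $505.70.
Material charge: 98.7 × 908/1000 → $89.6196.
Total = 505.70 + 89.6196 = 595.3196 ≈ $595.32.

$595.32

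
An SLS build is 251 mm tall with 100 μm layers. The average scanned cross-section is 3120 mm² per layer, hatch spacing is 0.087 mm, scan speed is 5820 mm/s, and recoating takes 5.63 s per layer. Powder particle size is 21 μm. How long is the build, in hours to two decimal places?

8.22 hours

Layers = ⌈251/0.1⌉ = 2510.
Per-layer scan distance = 3120 / 0.087, so 35862.1 mm.
Laser time per layer = 35862.1 / 5820 = 6.1619 s.
Time per layer = 6.1619 + 5.63, so 11.7919 s.
2510 layers × 11.7919 s/layer = 29597.669 s, i.e. 8.22 hours.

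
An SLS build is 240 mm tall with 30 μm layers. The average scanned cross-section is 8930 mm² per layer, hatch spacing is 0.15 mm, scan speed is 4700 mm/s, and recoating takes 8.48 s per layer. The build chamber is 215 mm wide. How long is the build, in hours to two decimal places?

46.99 hours

Layers = ⌈240/0.03⌉ = 8000.
Hatch length per layer: 8930 / 0.15 → 59533.3 mm.
Laser time per layer: 59533.3 / 4700 → 12.6667 s.
Per-layer time: 12.6667 + 8.48 → 21.1467 s.
8000 layers × 21.1467 s/layer = 169173.6 s, i.e. 46.99 hours.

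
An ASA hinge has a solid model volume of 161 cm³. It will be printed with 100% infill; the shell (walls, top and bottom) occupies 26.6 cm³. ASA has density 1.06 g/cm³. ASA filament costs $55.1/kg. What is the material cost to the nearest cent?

$9.40

Infill region = 161 − 26.6, so 134.4 cm³.
Infill volume = 1.00 × 134.4, so 134.4 cm³.
Total printed volume = 26.6 + 134.4 = 161 cm³.
Mass = 161 × 1.06, so 170.66 g.
At $55.1/kg: 170.66/1000 × 55.1 = $9.40.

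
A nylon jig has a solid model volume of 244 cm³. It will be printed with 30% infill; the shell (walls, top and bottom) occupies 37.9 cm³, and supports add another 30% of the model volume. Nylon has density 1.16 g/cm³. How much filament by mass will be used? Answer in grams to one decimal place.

200.6 g

Volume inside the shell = 244 − 37.9, so 206.1 cm³.
Deposited infill: 0.30 × 206.1 → 61.83 cm³.
Support = 0.30 × 244 = 73.2 cm³.
Total extruded: 37.9 + 61.83 + 73.2 → 172.93 cm³.
Mass = 172.93 × 1.16 = 200.5988 g.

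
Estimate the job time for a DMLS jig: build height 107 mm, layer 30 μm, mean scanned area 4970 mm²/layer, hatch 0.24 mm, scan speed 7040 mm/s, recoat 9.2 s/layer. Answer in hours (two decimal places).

12.03 hours

Layer count = ceil(107 / 0.03) = 3567.
Scan path per layer = 4970 / 0.24 = 20708.3 mm.
Per-layer scan time = 20708.3 / 7040 = 2.9415 s.
Time per layer = 2.9415 + 9.2 = 12.1415 s.
Total: 3567 × 12.1415 s = 43308.7305 s → 12.03 hours.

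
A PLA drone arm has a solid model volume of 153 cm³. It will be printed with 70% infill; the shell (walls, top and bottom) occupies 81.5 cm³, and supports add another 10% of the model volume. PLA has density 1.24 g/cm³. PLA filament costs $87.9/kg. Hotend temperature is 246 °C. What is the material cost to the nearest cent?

$16.01

Interior volume = 153 − 81.5, so 71.5 cm³.
Deposited infill = 0.70 × 71.5, so 50.05 cm³.
Support = 0.10 × 153, so 15.3 cm³.
Total extruded = 81.5 + 50.05 + 15.3, so 146.85 cm³.
Mass = 146.85 × 1.24, so 182.094 g.
At $87.9/kg: 182.094/1000 × 87.9 = $16.01.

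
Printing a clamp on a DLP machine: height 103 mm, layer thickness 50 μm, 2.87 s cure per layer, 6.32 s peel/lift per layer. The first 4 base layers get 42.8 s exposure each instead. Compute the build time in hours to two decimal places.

Layer count = ceil(103 / 0.05) = 2060.
Bottom layers = 4 × (42.8 + 6.32) = 196.48 s.
Remaining layers: 2056 × (2.87 + 6.32) → 18894.64 s.
Total = 196.48 + 18894.64 = 19091.12 s = 5.30 hours.

5.30 hours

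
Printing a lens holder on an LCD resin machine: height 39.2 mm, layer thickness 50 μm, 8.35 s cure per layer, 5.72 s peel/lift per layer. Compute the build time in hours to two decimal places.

3.06 hours

Layer count = ceil(39.2 / 0.05) = 784.
Per-layer time = 8.35 + 5.72, so 14.07 s.
Total = 784 × 14.07 = 11030.88 s = 3.06 hours.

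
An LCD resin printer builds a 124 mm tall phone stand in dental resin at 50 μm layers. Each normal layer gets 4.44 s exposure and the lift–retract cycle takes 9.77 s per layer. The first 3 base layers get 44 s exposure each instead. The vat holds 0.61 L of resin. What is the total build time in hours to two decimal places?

Layer count = ceil(124 / 0.05) = 2480.
Burn-in layers: 3 × (44 + 9.77) → 161.31 s.
Normal layers = 2477 × (4.44 + 9.77) = 35198.17 s.
Sum: 161.31 + 35198.17 = 35359.48 s → 9.82 hours.

9.82 hours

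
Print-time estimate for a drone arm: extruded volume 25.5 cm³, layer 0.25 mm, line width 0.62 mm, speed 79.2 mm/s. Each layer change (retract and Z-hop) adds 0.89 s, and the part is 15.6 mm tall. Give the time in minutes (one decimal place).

35.6 minutes

Line area = 0.25 × 0.62 = 0.155 mm².
Path length: 25500 mm³ / 0.155 mm² → 164516.1 mm.
Print-move time = 164516.1 / 79.2, so 2077.2 s.
Layer count = ceil(15.6 / 0.25) = 63.
Z-hop total = 63 × 0.89, so 56.07 s.
Altogether 2077.2 + 56.07 = 2133.27 s, i.e. 35.6 minutes.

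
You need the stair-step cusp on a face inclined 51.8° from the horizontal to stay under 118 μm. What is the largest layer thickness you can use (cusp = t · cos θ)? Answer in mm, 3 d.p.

cos(51.8°) = 0.6184; t_max = 0.118/0.6184 = 0.191 mm.

0.191 mm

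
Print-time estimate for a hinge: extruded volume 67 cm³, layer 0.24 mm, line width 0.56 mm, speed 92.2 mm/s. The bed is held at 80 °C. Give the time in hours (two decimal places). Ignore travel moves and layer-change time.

Bead cross-section = 0.24 × 0.56, so 0.1344 mm².
Toolpath length = 67 cm³ / 0.1344 mm² = 67000 / 0.1344 = 498511.9 mm.
Time extruding: 498511.9 / 92.2 → 5406.9 s.
5406.9 s = 1.50 hours.

1.50 hours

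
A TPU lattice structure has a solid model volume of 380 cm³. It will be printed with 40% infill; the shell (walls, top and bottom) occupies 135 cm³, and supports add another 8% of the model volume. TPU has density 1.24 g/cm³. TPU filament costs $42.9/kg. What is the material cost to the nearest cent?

$14.01

Interior volume = 380 − 135 = 245 cm³.
Infill deposited: 0.40 × 245 → 98 cm³.
Support = 0.08 × 380, so 30.4 cm³.
Total printed volume: 135 + 98 + 30.4 → 263.4 cm³.
Mass = 263.4 × 1.24, so 326.616 g.
Cost = 326.616 g / 1000 × $42.9/kg = $14.01.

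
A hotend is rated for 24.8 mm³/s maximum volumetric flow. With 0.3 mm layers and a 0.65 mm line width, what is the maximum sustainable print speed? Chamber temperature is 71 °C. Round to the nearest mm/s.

A: 0.3 × 0.65 → 0.195 mm².
Max speed = 24.8 / 0.195 = 127.18 ≈ 127 mm/s.

127 mm/s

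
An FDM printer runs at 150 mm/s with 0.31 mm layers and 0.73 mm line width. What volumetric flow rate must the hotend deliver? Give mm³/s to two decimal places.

33.95

Extrusion cross-section = 0.31 × 0.73 = 0.2263 mm².
Q = v·A = 150 × 0.2263 = 33.95 mm³/s.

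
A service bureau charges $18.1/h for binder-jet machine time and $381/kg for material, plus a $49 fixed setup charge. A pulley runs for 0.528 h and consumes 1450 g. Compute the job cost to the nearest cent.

Machine-time cost = 18.1 × 0.528, so $9.5568.
Material charge = 381 × 1450/1000, so $552.45.
Adding setup: 9.5568 + 552.45 + 49 → 611.0068 ≈ $611.01.

$611.01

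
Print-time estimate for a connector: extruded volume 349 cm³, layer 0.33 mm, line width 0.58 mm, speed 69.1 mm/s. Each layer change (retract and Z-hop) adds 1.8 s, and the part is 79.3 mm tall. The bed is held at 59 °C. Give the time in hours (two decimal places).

Line area = 0.33 × 0.58 = 0.1914 mm².
Total extruded path = 349000/0.1914 = 1823406.5 mm.
Extrusion time = 1823406.5 / 69.1 = 26387.9 s.
Layers = ⌈79.3/0.33⌉ = 241.
Z-hop total = 241 × 1.8 = 433.8 s.
Altogether 26387.9 + 433.8 = 26821.7 s, i.e. 7.45 hours.

7.45 hours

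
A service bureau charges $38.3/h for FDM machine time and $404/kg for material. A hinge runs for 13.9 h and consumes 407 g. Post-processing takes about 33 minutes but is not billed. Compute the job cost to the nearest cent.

Machine-time cost = 38.3 × 13.9 = $532.37.
Feedstock cost = 404 × 407/1000, so $164.428.
Total = 532.37 + 164.428 = 696.798 ≈ $696.80.

$696.80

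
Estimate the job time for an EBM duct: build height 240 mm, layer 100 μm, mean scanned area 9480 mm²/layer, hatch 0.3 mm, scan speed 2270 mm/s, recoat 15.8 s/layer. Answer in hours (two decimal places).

19.81 hours

Layers = ⌈240/0.1⌉ = 2400.
Scan path per layer = 9480 / 0.3, so 31600 mm.
Beam time per layer: 31600 / 2270 → 13.9207 s.
Per-layer time: 13.9207 + 15.8 → 29.7207 s.
Build time = 2400 × 29.7207 = 71329.68 s = 19.81 hours.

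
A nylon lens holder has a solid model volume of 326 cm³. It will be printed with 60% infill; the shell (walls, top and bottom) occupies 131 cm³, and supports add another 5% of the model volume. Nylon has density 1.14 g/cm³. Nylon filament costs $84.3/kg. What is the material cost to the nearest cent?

$25.40

Infill region: 326 − 131 → 195 cm³.
Deposited infill = 0.60 × 195 = 117 cm³.
Support: 0.05 × 326 → 16.3 cm³.
Total extruded = 131 + 117 + 16.3 = 264.3 cm³.
Mass = 264.3 × 1.14 = 301.302 g.
At $84.3/kg: 301.302/1000 × 84.3 = $25.40.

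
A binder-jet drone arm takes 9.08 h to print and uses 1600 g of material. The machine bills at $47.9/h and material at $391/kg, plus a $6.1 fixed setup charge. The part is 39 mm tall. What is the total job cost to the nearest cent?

$1066.63

Machine cost = 47.9 × 9.08 = $434.932.
Material cost = 391 × 1600/1000 = $625.60.
Adding setup: 434.932 + 625.60 + 6.1 → 1066.632 ≈ $1066.63.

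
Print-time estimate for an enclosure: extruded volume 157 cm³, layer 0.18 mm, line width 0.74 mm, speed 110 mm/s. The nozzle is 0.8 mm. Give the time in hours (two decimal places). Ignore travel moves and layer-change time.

Line area = 0.18 × 0.74, so 0.1332 mm².
Toolpath length = 157 cm³ / 0.1332 mm² = 157000 / 0.1332 = 1178678.7 mm.
Print-move time = 1178678.7 / 110 = 10715.3 s.
That's 10715.3 s → 2.98 hours.

2.98 hours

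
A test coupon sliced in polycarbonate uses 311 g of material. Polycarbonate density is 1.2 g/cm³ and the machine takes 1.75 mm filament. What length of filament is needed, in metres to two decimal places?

Extruded volume: 311/1.2 = 259.1667 cm³ (259166.7 mm³).
Filament cross-section = π × (1.75/2)² = 2.4053 mm².
L = V/A = 259166.7/2.4053 = 107748.18 mm → 107.75 m.

107.75 m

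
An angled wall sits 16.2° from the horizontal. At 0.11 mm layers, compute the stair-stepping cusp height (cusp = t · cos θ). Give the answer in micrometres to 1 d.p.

Cusp = layer height × cos(16.2°) = 0.11 × 0.9603 = 0.105633 mm = 105.6 μm.

105.6 μm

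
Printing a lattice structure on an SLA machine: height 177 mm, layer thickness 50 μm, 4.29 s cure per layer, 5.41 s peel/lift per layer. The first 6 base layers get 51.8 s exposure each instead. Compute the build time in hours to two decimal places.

Number of layers: 177 / 0.05 → 3540 (rounded up).
Base layers = 6 × (51.8 + 5.41), so 343.26 s.
Regular layers = 3534 × (4.29 + 5.41) = 34279.8 s.
Sum: 343.26 + 34279.8 = 34623.06 s → 9.62 hours.

9.62 hours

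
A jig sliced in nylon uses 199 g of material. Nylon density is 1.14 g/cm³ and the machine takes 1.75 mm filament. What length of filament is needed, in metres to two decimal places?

72.57 m

Extruded volume: 199/1.14 = 174.5614 cm³ (174561.4 mm³).
A = π r² = π × 0.875² = 2.4053 mm².
L = V/A = 174561.4/2.4053 = 72573.65 mm → 72.57 m.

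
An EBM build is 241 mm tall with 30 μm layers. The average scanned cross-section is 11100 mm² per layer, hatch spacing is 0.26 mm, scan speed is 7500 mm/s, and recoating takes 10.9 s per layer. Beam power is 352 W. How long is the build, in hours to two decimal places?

37.03 hours

Layer count = ceil(241 / 0.03) = 8034.
Scan path per layer = 11100 / 0.26, so 42692.3 mm.
Per-layer scan time = 42692.3 / 7500 = 5.6923 s.
Per-layer time = 5.6923 + 10.9 = 16.5923 s.
Total: 8034 × 16.5923 s = 133302.5382 s → 37.03 hours.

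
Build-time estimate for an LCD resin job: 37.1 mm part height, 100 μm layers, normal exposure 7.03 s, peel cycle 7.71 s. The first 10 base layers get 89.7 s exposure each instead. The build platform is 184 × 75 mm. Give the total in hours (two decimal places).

1.75 hours

Number of layers: 37.1 / 0.1 → 371 (rounded up).
Burn-in layers = 10 × (89.7 + 7.71), so 974.1 s.
Regular layers = 361 × (7.03 + 7.71), so 5321.14 s.
Sum: 974.1 + 5321.14 = 6295.24 s → 1.75 hours.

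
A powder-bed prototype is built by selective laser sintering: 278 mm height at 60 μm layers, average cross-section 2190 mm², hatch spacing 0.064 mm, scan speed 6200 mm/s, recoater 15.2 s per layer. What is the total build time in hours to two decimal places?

Layers = ⌈278/0.06⌉ = 4634.
Hatch length per layer = 2190 / 0.064, so 34218.8 mm.
Laser time per layer: 34218.8 / 6200 → 5.5192 s.
Time per layer: 5.5192 + 15.2 → 20.7192 s.
Total: 4634 × 20.7192 s = 96012.7728 s → 26.67 hours.

26.67 hours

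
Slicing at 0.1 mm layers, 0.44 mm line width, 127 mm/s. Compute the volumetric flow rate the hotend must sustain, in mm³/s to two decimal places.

5.59

A = 0.1 × 0.44, so 0.044 mm².
Volumetric flow = 127 × 0.044 = 5.59 mm³/s.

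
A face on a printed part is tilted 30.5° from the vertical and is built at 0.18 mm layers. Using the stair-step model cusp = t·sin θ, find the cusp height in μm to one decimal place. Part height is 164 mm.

h_c = t·sin θ = 0.18 × 0.5075 = 0.09135 mm (91.4 μm).

91.4 μm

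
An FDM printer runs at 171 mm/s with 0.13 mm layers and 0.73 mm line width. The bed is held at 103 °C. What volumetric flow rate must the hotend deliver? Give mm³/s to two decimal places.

Extrusion cross-section = 0.13 × 0.73 = 0.0949 mm².
Q = v·A = 171 × 0.0949 = 16.23 mm³/s.

16.23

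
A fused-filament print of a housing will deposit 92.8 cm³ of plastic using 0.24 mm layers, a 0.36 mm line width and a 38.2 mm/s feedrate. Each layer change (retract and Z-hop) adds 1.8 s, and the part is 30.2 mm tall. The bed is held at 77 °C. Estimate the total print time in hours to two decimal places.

Extrusion cross-section = 0.24 × 0.36, so 0.0864 mm².
Path length: 92800 mm³ / 0.0864 mm² → 1074074.1 mm.
Time extruding = 1074074.1 / 38.2 = 28117.1 s.
Number of layers: 30.2 / 0.24 → 126 (rounded up).
Layer-change overhead: 126 × 1.8 → 226.8 s.
Total = 28117.1 + 226.8 = 28343.9 s = 7.87 hours.

7.87 hours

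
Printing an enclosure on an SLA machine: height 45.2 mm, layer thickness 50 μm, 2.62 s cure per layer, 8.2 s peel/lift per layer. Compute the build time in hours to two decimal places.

2.72 hours

Layer count = ceil(45.2 / 0.05) = 904.
Each layer takes = 2.62 + 8.2, so 10.82 s.
Total = 904 × 10.82 = 9781.28 s = 2.72 hours.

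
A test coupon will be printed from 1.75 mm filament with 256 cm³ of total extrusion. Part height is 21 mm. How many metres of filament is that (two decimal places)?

106.43 m

A = π r² = π × 0.875² = 2.4053 mm².
Length = 256 cm³ / 2.4053 mm² = 256000 / 2.4053 = 106431.63 mm = 106.43 m.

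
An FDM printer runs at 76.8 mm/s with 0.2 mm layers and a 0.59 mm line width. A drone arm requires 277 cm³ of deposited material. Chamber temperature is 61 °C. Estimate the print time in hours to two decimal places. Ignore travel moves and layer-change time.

8.49 hours

Line area = 0.2 × 0.59, so 0.118 mm².
Total extruded path = 277000/0.118 = 2347457.6 mm.
Time extruding: 2347457.6 / 76.8 → 30565.9 s.
That's 30565.9 s → 8.49 hours.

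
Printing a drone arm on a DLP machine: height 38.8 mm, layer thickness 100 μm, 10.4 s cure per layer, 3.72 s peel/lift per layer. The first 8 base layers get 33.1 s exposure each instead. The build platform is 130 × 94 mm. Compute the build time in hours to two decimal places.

Number of layers: 38.8 / 0.1 → 388 (rounded up).
Base layers = 8 × (33.1 + 3.72) = 294.56 s.
Normal layers = 380 × (10.4 + 3.72) = 5365.6 s.
Total = 294.56 + 5365.6 = 5660.16 s = 1.57 hours.

1.57 hours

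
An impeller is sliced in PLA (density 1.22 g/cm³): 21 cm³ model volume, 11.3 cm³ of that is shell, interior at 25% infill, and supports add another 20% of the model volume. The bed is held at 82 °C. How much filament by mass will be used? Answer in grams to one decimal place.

Volume inside the shell = 21 − 11.3, so 9.7 cm³.
Infill deposited = 0.25 × 9.7, so 2.425 cm³.
Support = 0.20 × 21, so 4.2 cm³.
Total printed volume = 11.3 + 2.425 + 4.2 = 17.925 cm³.
Mass: 17.925 × 1.22 → 21.8685 g.

21.9 g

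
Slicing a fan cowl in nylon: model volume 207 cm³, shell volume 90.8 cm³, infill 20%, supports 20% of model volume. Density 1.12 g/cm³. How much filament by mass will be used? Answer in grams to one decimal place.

174.1 g

Interior volume = 207 − 90.8, so 116.2 cm³.
Infill volume = 0.20 × 116.2, so 23.24 cm³.
Support = 0.20 × 207 = 41.4 cm³.
Total printed volume: 90.8 + 23.24 + 41.4 → 155.44 cm³.
Mass = 155.44 × 1.12 = 174.0928 g.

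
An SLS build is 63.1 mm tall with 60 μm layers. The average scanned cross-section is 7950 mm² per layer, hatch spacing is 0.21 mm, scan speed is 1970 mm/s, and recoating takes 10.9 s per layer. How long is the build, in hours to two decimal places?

Number of layers: 63.1 / 0.06 → 1052 (rounded up).
Per-layer scan distance = 7950 / 0.21, so 37857.1 mm.
Per-layer scan time: 37857.1 / 1970 → 19.2168 s.
Per-layer time = 19.2168 + 10.9, so 30.1168 s.
1052 layers × 30.1168 s/layer = 31682.8736 s, i.e. 8.80 hours.

8.80 hours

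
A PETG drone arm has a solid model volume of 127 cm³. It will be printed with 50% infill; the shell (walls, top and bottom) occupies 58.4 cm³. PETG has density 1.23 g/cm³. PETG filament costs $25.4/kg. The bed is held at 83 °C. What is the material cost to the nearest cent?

$2.90

Infill region: 127 − 58.4 → 68.6 cm³.
Infill volume = 0.50 × 68.6 = 34.3 cm³.
Total extruded: 58.4 + 34.3 → 92.7 cm³.
Mass: 92.7 × 1.23 → 114.021 g.
Cost = 114.021 g / 1000 × $25.4/kg = $2.90.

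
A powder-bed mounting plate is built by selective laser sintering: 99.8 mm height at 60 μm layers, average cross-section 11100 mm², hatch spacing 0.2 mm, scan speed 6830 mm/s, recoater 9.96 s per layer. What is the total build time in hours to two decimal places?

Layers = ⌈99.8/0.06⌉ = 1664.
Scan path per layer: 11100 / 0.2 → 55500 mm.
Scan time per layer = 55500 / 6830, so 8.1259 s.
Per-layer time: 8.1259 + 9.96 → 18.0859 s.
Build time = 1664 × 18.0859 = 30094.9376 s = 8.36 hours.

8.36 hours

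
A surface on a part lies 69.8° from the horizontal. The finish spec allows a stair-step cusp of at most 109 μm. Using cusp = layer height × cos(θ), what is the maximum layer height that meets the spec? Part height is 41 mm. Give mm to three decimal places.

Layer height = cusp / cos(69.8°) = 0.109 / 0.3453 = 0.316 mm.

0.316 mm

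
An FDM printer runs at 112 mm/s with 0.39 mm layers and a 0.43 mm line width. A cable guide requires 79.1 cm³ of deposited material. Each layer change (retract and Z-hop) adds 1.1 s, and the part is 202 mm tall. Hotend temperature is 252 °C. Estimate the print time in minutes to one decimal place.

Extrusion cross-section: 0.39 × 0.43 → 0.1677 mm².
Total extruded path = 79100/0.1677 = 471675.6 mm.
Extrusion time = 471675.6 / 112, so 4211.4 s.
Layer count = ceil(202 / 0.39) = 518.
Layer-change overhead = 518 × 1.1 = 569.8 s.
Total = 4211.4 + 569.8 = 4781.2 s = 79.7 minutes.

79.7 minutes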